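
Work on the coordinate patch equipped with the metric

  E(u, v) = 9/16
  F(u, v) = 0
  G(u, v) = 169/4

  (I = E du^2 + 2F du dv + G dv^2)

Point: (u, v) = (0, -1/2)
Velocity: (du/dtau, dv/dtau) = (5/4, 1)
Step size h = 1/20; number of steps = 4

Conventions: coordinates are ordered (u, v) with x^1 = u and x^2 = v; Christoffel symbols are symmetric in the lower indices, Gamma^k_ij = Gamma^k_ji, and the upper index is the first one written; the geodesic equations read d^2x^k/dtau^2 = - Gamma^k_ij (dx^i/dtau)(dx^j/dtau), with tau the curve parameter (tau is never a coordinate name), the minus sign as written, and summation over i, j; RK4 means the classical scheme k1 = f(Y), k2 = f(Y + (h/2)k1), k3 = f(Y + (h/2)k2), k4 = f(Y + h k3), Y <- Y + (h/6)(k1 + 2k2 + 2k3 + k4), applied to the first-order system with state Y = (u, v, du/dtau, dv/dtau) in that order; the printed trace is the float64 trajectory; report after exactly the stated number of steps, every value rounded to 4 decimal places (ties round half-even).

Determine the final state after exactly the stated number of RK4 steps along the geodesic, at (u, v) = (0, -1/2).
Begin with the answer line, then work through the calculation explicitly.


Answer: u = 0.2500, v = -0.3000, du/dtau = 1.2500, dv/dtau = 1.0000

f(Y) = (du/dtau, dv/dtau, -Gamma^u_ij Y'^i Y'^j, -Gamma^v_ij Y'^i Y'^j) with the Gammas evaluated at the stage position; h = 0.050000; intermediate values shown to 6 dp
step 0: u = 0.0000, v = -0.5000, du/dtau = 1.2500, dv/dtau = 1.0000
step 1:
  k1: at (u, v) = (0.000000, -0.500000), (du/dtau, dv/dtau) = (1.250000, 1.000000); Gamma_uuu = 0.000000, Gamma_uuv = 0.000000, Gamma_uvv = 0.000000, Gamma_vuu = 0.000000, Gamma_vuv = 0.000000, Gamma_vvv = 0.000000; k1 = (1.250000, 1.000000, 0.000000, 0.000000)
  k2: at (u, v) = (0.031250, -0.475000), (du/dtau, dv/dtau) = (1.250000, 1.000000); Gamma_uuu = 0.000000, Gamma_uuv = 0.000000, Gamma_uvv = 0.000000, Gamma_vuu = 0.000000, Gamma_vuv = 0.000000, Gamma_vvv = 0.000000; k2 = (1.250000, 1.000000, 0.000000, 0.000000)
  k3: at (u, v) = (0.031250, -0.475000), (du/dtau, dv/dtau) = (1.250000, 1.000000); Gamma_uuu = 0.000000, Gamma_uuv = 0.000000, Gamma_uvv = 0.000000, Gamma_vuu = 0.000000, Gamma_vuv = 0.000000, Gamma_vvv = 0.000000; k3 = (1.250000, 1.000000, 0.000000, 0.000000)
  k4: at (u, v) = (0.062500, -0.450000), (du/dtau, dv/dtau) = (1.250000, 1.000000); Gamma_uuu = 0.000000, Gamma_uuv = 0.000000, Gamma_uvv = 0.000000, Gamma_vuu = 0.000000, Gamma_vuv = 0.000000, Gamma_vvv = 0.000000; k4 = (1.250000, 1.000000, 0.000000, 0.000000)
  Y <- Y + (h/6)(k1 + 2k2 + 2k3 + k4): u = 0.0625, v = -0.4500, du/dtau = 1.2500, dv/dtau = 1.0000
step 2:
  k1: at (u, v) = (0.062500, -0.450000), (du/dtau, dv/dtau) = (1.250000, 1.000000); Gamma_uuu = 0.000000, Gamma_uuv = 0.000000, Gamma_uvv = 0.000000, Gamma_vuu = 0.000000, Gamma_vuv = 0.000000, Gamma_vvv = 0.000000; k1 = (1.250000, 1.000000, 0.000000, 0.000000)
  k2: at (u, v) = (0.093750, -0.425000), (du/dtau, dv/dtau) = (1.250000, 1.000000); Gamma_uuu = 0.000000, Gamma_uuv = 0.000000, Gamma_uvv = 0.000000, Gamma_vuu = 0.000000, Gamma_vuv = 0.000000, Gamma_vvv = 0.000000; k2 = (1.250000, 1.000000, 0.000000, 0.000000)
  k3: at (u, v) = (0.093750, -0.425000), (du/dtau, dv/dtau) = (1.250000, 1.000000); Gamma_uuu = 0.000000, Gamma_uuv = 0.000000, Gamma_uvv = 0.000000, Gamma_vuu = 0.000000, Gamma_vuv = 0.000000, Gamma_vvv = 0.000000; k3 = (1.250000, 1.000000, 0.000000, 0.000000)
  k4: at (u, v) = (0.125000, -0.400000), (du/dtau, dv/dtau) = (1.250000, 1.000000); Gamma_uuu = 0.000000, Gamma_uuv = 0.000000, Gamma_uvv = 0.000000, Gamma_vuu = 0.000000, Gamma_vuv = 0.000000, Gamma_vvv = 0.000000; k4 = (1.250000, 1.000000, 0.000000, 0.000000)
  Y <- Y + (h/6)(k1 + 2k2 + 2k3 + k4): u = 0.1250, v = -0.4000, du/dtau = 1.2500, dv/dtau = 1.0000
step 3:
  k1: at (u, v) = (0.125000, -0.400000), (du/dtau, dv/dtau) = (1.250000, 1.000000); Gamma_uuu = 0.000000, Gamma_uuv = 0.000000, Gamma_uvv = 0.000000, Gamma_vuu = 0.000000, Gamma_vuv = 0.000000, Gamma_vvv = 0.000000; k1 = (1.250000, 1.000000, 0.000000, 0.000000)
  k2: at (u, v) = (0.156250, -0.375000), (du/dtau, dv/dtau) = (1.250000, 1.000000); Gamma_uuu = 0.000000, Gamma_uuv = 0.000000, Gamma_uvv = 0.000000, Gamma_vuu = 0.000000, Gamma_vuv = 0.000000, Gamma_vvv = 0.000000; k2 = (1.250000, 1.000000, 0.000000, 0.000000)
  k3: at (u, v) = (0.156250, -0.375000), (du/dtau, dv/dtau) = (1.250000, 1.000000); Gamma_uuu = 0.000000, Gamma_uuv = 0.000000, Gamma_uvv = 0.000000, Gamma_vuu = 0.000000, Gamma_vuv = 0.000000, Gamma_vvv = 0.000000; k3 = (1.250000, 1.000000, 0.000000, 0.000000)
  k4: at (u, v) = (0.187500, -0.350000), (du/dtau, dv/dtau) = (1.250000, 1.000000); Gamma_uuu = 0.000000, Gamma_uuv = 0.000000, Gamma_uvv = 0.000000, Gamma_vuu = 0.000000, Gamma_vuv = 0.000000, Gamma_vvv = 0.000000; k4 = (1.250000, 1.000000, 0.000000, 0.000000)
  Y <- Y + (h/6)(k1 + 2k2 + 2k3 + k4): u = 0.1875, v = -0.3500, du/dtau = 1.2500, dv/dtau = 1.0000
step 4:
  k1: at (u, v) = (0.187500, -0.350000), (du/dtau, dv/dtau) = (1.250000, 1.000000); Gamma_uuu = 0.000000, Gamma_uuv = 0.000000, Gamma_uvv = 0.000000, Gamma_vuu = 0.000000, Gamma_vuv = 0.000000, Gamma_vvv = 0.000000; k1 = (1.250000, 1.000000, 0.000000, 0.000000)
  k2: at (u, v) = (0.218750, -0.325000), (du/dtau, dv/dtau) = (1.250000, 1.000000); Gamma_uuu = 0.000000, Gamma_uuv = 0.000000, Gamma_uvv = 0.000000, Gamma_vuu = 0.000000, Gamma_vuv = 0.000000, Gamma_vvv = 0.000000; k2 = (1.250000, 1.000000, 0.000000, 0.000000)
  k3: at (u, v) = (0.218750, -0.325000), (du/dtau, dv/dtau) = (1.250000, 1.000000); Gamma_uuu = 0.000000, Gamma_uuv = 0.000000, Gamma_uvv = 0.000000, Gamma_vuu = 0.000000, Gamma_vuv = 0.000000, Gamma_vvv = 0.000000; k3 = (1.250000, 1.000000, 0.000000, 0.000000)
  k4: at (u, v) = (0.250000, -0.300000), (du/dtau, dv/dtau) = (1.250000, 1.000000); Gamma_uuu = 0.000000, Gamma_uuv = 0.000000, Gamma_uvv = 0.000000, Gamma_vuu = 0.000000, Gamma_vuv = 0.000000, Gamma_vvv = 0.000000; k4 = (1.250000, 1.000000, 0.000000, 0.000000)
  Y <- Y + (h/6)(k1 + 2k2 + 2k3 + k4): u = 0.2500, v = -0.3000, du/dtau = 1.2500, dv/dtau = 1.0000


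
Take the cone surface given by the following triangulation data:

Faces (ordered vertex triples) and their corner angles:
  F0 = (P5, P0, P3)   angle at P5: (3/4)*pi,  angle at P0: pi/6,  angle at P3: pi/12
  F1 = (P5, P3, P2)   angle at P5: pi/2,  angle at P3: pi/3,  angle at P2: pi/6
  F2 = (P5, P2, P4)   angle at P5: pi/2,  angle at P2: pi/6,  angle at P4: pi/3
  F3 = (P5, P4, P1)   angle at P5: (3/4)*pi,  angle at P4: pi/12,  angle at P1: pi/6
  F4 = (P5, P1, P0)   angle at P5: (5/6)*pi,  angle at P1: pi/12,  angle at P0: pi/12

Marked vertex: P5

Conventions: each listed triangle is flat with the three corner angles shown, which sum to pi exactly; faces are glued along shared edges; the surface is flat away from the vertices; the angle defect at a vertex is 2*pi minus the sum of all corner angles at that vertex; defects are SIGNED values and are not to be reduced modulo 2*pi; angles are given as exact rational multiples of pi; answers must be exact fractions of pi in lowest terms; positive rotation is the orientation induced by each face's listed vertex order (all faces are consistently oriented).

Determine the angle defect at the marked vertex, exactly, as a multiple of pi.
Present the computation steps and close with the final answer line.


Sum of corner angles at P5: (10/3)*pi
defect = 2*pi - (10/3)*pi

Answer: defect(P5) = (-4/3)*pi


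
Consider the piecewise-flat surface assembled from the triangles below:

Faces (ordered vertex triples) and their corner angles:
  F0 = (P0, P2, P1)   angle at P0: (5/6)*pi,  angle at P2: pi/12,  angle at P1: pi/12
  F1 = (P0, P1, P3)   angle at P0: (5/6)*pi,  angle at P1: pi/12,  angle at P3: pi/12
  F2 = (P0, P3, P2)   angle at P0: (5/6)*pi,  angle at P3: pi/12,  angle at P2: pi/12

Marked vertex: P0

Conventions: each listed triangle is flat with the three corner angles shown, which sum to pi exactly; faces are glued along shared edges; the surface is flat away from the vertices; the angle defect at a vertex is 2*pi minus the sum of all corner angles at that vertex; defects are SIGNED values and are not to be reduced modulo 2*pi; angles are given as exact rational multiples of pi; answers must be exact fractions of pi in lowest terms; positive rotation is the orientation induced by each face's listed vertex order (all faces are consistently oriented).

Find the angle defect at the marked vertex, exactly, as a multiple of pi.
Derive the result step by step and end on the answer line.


Sum of corner angles at P0: (5/2)*pi
defect = 2*pi - (5/2)*pi

Answer: defect(P0) = -pi/2


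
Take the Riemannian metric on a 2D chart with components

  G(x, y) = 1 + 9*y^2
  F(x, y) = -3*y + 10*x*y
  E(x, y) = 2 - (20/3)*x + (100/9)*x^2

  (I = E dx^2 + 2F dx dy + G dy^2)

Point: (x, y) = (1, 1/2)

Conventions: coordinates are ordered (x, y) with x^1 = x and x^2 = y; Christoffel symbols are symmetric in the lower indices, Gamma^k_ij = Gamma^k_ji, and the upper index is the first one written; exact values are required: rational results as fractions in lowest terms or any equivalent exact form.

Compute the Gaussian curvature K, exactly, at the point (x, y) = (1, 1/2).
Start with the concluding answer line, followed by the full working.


Answer: K = 12960/97969

E = 58/9, F = 7/2, G = 13/4, EG - F^2 = 313/36 at the point
E_x = 140/9, E_y = 0, F_x = 5, F_y = 7, G_x = 0, G_y = 9
E_yy = 0, F_xy = 10, G_xx = 0
Apply the Brioschi formula K = (det M1 - det M2)/(EG - F^2)^2 over the derivative matrices of E, F, G.
M1 = [[-E_yy/2 + F_xy - G_xx/2, E_x/2, F_x - E_y/2], [F_y - G_x/2, E, F], [G_y/2, F, G]] = [[10, 70/9, 5], [7, 58/9, 7/2], [9/2, 7/2, 13/4]]; det M1 = 10
M2 = [[0, E_y/2, G_x/2], [E_y/2, E, F], [G_x/2, F, G]] = [[0, 0, 0], [0, 58/9, 7/2], [0, 7/2, 13/4]]; det M2 = 0
det M1 - det M2 = 10; K = 10 / (313/36)^2 = 12960/97969


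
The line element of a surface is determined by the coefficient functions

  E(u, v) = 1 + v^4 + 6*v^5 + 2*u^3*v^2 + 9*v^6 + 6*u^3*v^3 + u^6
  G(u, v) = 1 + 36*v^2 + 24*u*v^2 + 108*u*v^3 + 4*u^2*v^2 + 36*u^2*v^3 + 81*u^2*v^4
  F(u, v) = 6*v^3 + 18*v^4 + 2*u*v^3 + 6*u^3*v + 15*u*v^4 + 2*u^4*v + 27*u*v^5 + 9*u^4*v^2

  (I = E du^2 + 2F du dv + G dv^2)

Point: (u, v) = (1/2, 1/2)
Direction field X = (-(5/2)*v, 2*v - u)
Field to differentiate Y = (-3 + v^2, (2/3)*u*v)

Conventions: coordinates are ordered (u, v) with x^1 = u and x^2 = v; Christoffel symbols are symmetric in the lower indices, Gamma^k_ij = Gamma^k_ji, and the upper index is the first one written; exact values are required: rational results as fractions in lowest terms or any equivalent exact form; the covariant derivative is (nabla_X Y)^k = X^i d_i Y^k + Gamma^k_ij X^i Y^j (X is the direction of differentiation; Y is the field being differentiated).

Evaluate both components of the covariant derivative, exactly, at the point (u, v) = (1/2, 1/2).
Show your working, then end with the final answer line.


E = 25/16, F = 111/32, G = 1433/64 at the point
E_u = 9/8, E_v = 39/8, F_u = 189/32, F_v = 757/32, G_u = 481/16, G_v = 851/8
EG - F^2 = 1469/64;  g^inv = (64/1469) * [[1433/64, -111/32], [-111/32, 25/16]]
first-kind symbols [ij,l] = (1/2)(d_i g_jl + d_j g_il - d_l g_ij): [uu,u] = E_u/2 = 9/16, [uu,v] = F_u - E_v/2 = 111/32, [uv,u] = E_v/2 = 39/16, [uv,v] = G_u/2 = 481/32, [vv,u] = F_v - G_u/2 = 69/8, [vv,v] = G_v/2 = 851/16
Gamma^u_ij = (G*[ij,u] - F*[ij,v])/(EG - F^2), Gamma^v_ij = (E*[ij,v] - F*[ij,u])/(EG - F^2)
Gamma_uuu = 36/1469, Gamma_uuv = 12/113, Gamma_uvv = 552/1469, Gamma_vuu = 222/1469, Gamma_vuv = 74/113, Gamma_vvv = 3404/1469
X = (-5/4, 1/2), Y = (-11/4, 1/6) at the point

Answer: (nabla_X Y)^u = 2629/5876, (nabla_X Y)^v = -6749/11752


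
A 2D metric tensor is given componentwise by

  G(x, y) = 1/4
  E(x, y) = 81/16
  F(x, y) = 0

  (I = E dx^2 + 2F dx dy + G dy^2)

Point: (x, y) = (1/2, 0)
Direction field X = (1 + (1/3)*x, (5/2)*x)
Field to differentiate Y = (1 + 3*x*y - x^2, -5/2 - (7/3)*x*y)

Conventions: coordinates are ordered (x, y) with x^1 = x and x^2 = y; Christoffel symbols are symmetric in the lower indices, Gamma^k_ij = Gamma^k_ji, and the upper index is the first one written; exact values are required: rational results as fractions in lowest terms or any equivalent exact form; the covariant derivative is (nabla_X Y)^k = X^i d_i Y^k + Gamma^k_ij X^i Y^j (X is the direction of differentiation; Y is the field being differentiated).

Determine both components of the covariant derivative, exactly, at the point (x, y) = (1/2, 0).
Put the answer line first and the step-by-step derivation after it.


Answer: (nabla_X Y)^x = 17/24, (nabla_X Y)^y = -35/24

E = 81/16, F = 0, G = 1/4 at the point
E_x = 0, E_y = 0, F_x = 0, F_y = 0, G_x = 0, G_y = 0
EG - F^2 = 81/64;  g^inv = (64/81) * [[1/4, 0], [0, 81/16]]
first-kind symbols [ij,l] = (1/2)(d_i g_jl + d_j g_il - d_l g_ij): [xx,x] = E_x/2 = 0, [xx,y] = F_x - E_y/2 = 0, [xy,x] = E_y/2 = 0, [xy,y] = G_x/2 = 0, [yy,x] = F_y - G_x/2 = 0, [yy,y] = G_y/2 = 0
Gamma^x_ij = (G*[ij,x] - F*[ij,y])/(EG - F^2), Gamma^y_ij = (E*[ij,y] - F*[ij,x])/(EG - F^2)
Gamma_xxx = 0, Gamma_xxy = 0, Gamma_xyy = 0, Gamma_yxx = 0, Gamma_yxy = 0, Gamma_yyy = 0
X = (7/6, 5/4), Y = (3/4, -5/2) at the point


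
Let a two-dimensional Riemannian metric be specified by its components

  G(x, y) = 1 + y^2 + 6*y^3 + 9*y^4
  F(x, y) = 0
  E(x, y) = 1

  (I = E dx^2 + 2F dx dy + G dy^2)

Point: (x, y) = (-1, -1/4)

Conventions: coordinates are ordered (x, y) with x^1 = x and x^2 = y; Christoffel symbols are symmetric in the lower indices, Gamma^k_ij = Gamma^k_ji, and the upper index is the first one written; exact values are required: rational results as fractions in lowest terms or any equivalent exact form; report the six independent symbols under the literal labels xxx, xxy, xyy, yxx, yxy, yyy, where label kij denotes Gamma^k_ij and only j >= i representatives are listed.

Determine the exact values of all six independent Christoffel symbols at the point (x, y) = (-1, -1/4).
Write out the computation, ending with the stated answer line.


E = 1, F = 0, G = 257/256 at the point
E_x = 0, E_y = 0, F_x = 0, F_y = 0, G_x = 0, G_y = 1/16
EG - F^2 = 257/256;  g^inv = (256/257) * [[257/256, 0], [0, 1]]
first-kind symbols [ij,l] = (1/2)(d_i g_jl + d_j g_il - d_l g_ij): [xx,x] = E_x/2 = 0, [xx,y] = F_x - E_y/2 = 0, [xy,x] = E_y/2 = 0, [xy,y] = G_x/2 = 0, [yy,x] = F_y - G_x/2 = 0, [yy,y] = G_y/2 = 1/32
Gamma^x_ij = (G*[ij,x] - F*[ij,y])/(EG - F^2), Gamma^y_ij = (E*[ij,y] - F*[ij,x])/(EG - F^2)

Answer: Gamma_xxx = 0, Gamma_xxy = 0, Gamma_xyy = 0, Gamma_yxx = 0, Gamma_yxy = 0, Gamma_yyy = 8/257


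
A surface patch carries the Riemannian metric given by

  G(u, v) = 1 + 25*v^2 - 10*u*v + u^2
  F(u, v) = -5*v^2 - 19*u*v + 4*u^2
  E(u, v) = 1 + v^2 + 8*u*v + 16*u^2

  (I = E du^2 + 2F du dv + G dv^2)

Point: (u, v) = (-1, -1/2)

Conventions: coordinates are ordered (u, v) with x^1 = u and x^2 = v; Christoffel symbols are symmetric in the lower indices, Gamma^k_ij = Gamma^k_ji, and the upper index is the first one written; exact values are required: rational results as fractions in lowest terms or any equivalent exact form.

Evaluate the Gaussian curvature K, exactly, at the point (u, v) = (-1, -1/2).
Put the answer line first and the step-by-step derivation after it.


Answer: K = -84/2209

E = 85/4, F = -27/4, G = 13/4, EG - F^2 = 47/2 at the point
E_u = -36, E_v = -9, F_u = 3/2, F_v = 24, G_u = 3, G_v = -15
E_vv = 2, F_uv = -19, G_uu = 2
Using the Brioschi determinant formula for K from the metric derivatives:
M1 = [[-E_vv/2 + F_uv - G_uu/2, E_u/2, F_u - E_v/2], [F_v - G_u/2, E, F], [G_v/2, F, G]] = [[-21, -18, 6], [45/2, 85/4, -27/4], [-15/2, -27/4, 13/4]]; det M1 = -87/2
M2 = [[0, E_v/2, G_u/2], [E_v/2, E, F], [G_u/2, F, G]] = [[0, -9/2, 3/2], [-9/2, 85/4, -27/4], [3/2, -27/4, 13/4]]; det M2 = -45/2
det M1 - det M2 = -21; K = -21 / (47/2)^2 = -84/2209


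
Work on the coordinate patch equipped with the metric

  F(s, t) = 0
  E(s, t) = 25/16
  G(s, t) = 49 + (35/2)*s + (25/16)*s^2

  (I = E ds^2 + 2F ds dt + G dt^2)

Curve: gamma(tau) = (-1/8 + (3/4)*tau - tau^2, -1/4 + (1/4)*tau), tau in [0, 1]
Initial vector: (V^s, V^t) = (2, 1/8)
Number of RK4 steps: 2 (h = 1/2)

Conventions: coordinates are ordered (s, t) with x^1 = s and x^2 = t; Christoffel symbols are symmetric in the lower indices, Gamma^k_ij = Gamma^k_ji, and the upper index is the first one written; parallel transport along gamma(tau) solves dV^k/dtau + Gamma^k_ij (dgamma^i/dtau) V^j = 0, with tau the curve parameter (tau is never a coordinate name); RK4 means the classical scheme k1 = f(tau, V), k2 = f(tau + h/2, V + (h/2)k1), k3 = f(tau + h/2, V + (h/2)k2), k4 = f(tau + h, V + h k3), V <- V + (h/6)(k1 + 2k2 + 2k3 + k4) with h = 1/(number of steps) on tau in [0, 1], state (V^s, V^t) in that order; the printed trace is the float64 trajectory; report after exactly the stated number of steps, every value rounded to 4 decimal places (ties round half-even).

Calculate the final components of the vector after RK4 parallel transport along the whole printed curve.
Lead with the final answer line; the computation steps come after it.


Answer: V^s = 2.1071, V^t = 0.0322

gamma'(tau) = (3/4 - 2*tau, 1/4); f(tau, V)^k = -Gamma^k_ij(gamma(tau)) gamma'^i(tau) V^j; h = 1/2; intermediate values shown to 6 dp
curve data and Christoffel symbols at the stage parameters:
  tau = 0.000000: gamma = (-0.125000, -0.250000), gamma' = (0.750000, 0.250000); Gamma_sss = 0.000000, Gamma_sst = 0.000000, Gamma_stt = -5.475000, Gamma_tss = 0.000000, Gamma_tst = 0.182648, Gamma_ttt = 0.000000
  tau = 0.250000: gamma = (0.000000, -0.187500), gamma' = (0.250000, 0.250000); Gamma_sss = 0.000000, Gamma_sst = 0.000000, Gamma_stt = -5.600000, Gamma_tss = 0.000000, Gamma_tst = 0.178571, Gamma_ttt = 0.000000
  tau = 0.500000: gamma = (0.000000, -0.125000), gamma' = (-0.250000, 0.250000); Gamma_sss = 0.000000, Gamma_sst = 0.000000, Gamma_stt = -5.600000, Gamma_tss = 0.000000, Gamma_tst = 0.178571, Gamma_ttt = 0.000000
  tau = 0.750000: gamma = (-0.125000, -0.062500), gamma' = (-0.750000, 0.250000); Gamma_sss = 0.000000, Gamma_sst = 0.000000, Gamma_stt = -5.475000, Gamma_tss = 0.000000, Gamma_tst = 0.182648, Gamma_ttt = 0.000000
  tau = 1.000000: gamma = (-0.375000, 0.000000), gamma' = (-1.250000, 0.250000); Gamma_sss = 0.000000, Gamma_sst = 0.000000, Gamma_stt = -5.225000, Gamma_tss = 0.000000, Gamma_tst = 0.191388, Gamma_ttt = 0.000000
step 0: V^s = 2.0000, V^t = 0.1250
step 1: k1 = (0.171094, -0.108447), k2 = (0.137043, -0.095565), k3 = (0.141552, -0.095329), k4 = (0.108270, -0.088993); V <- V + (h/6)(k1 + 2k2 + 2k3 + k4): V^s = 2.0697, V^t = 0.0767
step 2: k1 = (0.107423, -0.088972), k2 = (0.074580, -0.088270), k3 = (0.074821, -0.087871), k4 = (0.042839, -0.092973); V <- V + (h/6)(k1 + 2k2 + 2k3 + k4): V^s = 2.1071, V^t = 0.0322


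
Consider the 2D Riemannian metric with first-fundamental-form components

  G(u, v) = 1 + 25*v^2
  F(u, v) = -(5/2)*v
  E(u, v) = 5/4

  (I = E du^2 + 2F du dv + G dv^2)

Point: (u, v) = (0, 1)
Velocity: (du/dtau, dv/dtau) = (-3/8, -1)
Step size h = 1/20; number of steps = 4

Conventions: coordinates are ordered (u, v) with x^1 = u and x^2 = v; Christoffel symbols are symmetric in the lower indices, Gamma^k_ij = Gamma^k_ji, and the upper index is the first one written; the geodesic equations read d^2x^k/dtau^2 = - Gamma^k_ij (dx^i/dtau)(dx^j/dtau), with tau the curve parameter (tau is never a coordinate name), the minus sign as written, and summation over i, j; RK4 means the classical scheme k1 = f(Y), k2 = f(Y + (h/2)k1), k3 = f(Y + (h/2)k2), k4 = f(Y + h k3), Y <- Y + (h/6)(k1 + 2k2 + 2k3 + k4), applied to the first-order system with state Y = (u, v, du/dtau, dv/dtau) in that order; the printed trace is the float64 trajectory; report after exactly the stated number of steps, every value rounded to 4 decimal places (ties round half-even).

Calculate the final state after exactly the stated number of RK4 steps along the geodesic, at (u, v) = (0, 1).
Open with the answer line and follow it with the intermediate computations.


Answer: u = -0.0724, v = 0.7763, du/dtau = -0.3443, dv/dtau = -1.2685

f(Y) = (du/dtau, dv/dtau, -Gamma^u_ij Y'^i Y'^j, -Gamma^v_ij Y'^i Y'^j) with the Gammas evaluated at the stage position; h = 0.050000; intermediate values shown to 6 dp
step 0: u = 0.0000, v = 1.0000, du/dtau = -0.3750, dv/dtau = -1.0000
step 1:
  k1: at (u, v) = (0.000000, 1.000000), (du/dtau, dv/dtau) = (-0.375000, -1.000000); Gamma_uuu = 0.000000, Gamma_uuv = 0.000000, Gamma_uvv = -0.095238, Gamma_vuu = 0.000000, Gamma_vuv = 0.000000, Gamma_vvv = 0.952381; k1 = (-0.375000, -1.000000, 0.095238, -0.952381)
  k2: at (u, v) = (-0.009375, 0.975000), (du/dtau, dv/dtau) = (-0.372619, -1.023810); Gamma_uuu = 0.000000, Gamma_uuv = 0.000000, Gamma_uvv = -0.099938, Gamma_vuu = 0.000000, Gamma_vuv = 0.000000, Gamma_vvv = 0.974391; k2 = (-0.372619, -1.023810, 0.104753, -1.021343)
  k3: at (u, v) = (-0.009315, 0.974405), (du/dtau, dv/dtau) = (-0.372381, -1.025534); Gamma_uuu = 0.000000, Gamma_uuv = 0.000000, Gamma_uvv = -0.100054, Gamma_vuu = 0.000000, Gamma_vuv = 0.000000, Gamma_vvv = 0.974927; k3 = (-0.372381, -1.025534, 0.105228, -1.025349)
  k4: at (u, v) = (-0.018619, 0.948723), (du/dtau, dv/dtau) = (-0.369739, -1.051267); Gamma_uuu = 0.000000, Gamma_uuv = 0.000000, Gamma_uvv = -0.105255, Gamma_vuu = 0.000000, Gamma_vuv = 0.000000, Gamma_vvv = 0.998576; k4 = (-0.369739, -1.051267, 0.116324, -1.103590)
  Y <- Y + (h/6)(k1 + 2k2 + 2k3 + k4): u = -0.0186, v = 0.9488, du/dtau = -0.3697, dv/dtau = -1.0512
step 2:
  k1: at (u, v) = (-0.018623, 0.948750), (du/dtau, dv/dtau) = (-0.369737, -1.051245); Gamma_uuu = 0.000000, Gamma_uuv = 0.000000, Gamma_uvv = -0.105249, Gamma_vuu = 0.000000, Gamma_vuv = 0.000000, Gamma_vvv = 0.998551; k1 = (-0.369737, -1.051245, 0.116312, -1.103514)
  k2: at (u, v) = (-0.027866, 0.922469), (du/dtau, dv/dtau) = (-0.366829, -1.078832); Gamma_uuu = 0.000000, Gamma_uuv = 0.000000, Gamma_uvv = -0.110994, Gamma_vuu = 0.000000, Gamma_vuv = 0.000000, Gamma_vvv = 1.023886; k2 = (-0.366829, -1.078832, 0.129184, -1.191679)
  k3: at (u, v) = (-0.027794, 0.921780), (du/dtau, dv/dtau) = (-0.366508, -1.081037); Gamma_uuu = 0.000000, Gamma_uuv = 0.000000, Gamma_uvv = -0.111151, Gamma_vuu = 0.000000, Gamma_vuv = 0.000000, Gamma_vvv = 1.024567; k3 = (-0.366508, -1.081037, 0.129895, -1.197350)
  k4: at (u, v) = (-0.036948, 0.894699), (du/dtau, dv/dtau) = (-0.363243, -1.111112); Gamma_uuu = 0.000000, Gamma_uuv = 0.000000, Gamma_uvv = -0.117580, Gamma_vuu = 0.000000, Gamma_vuv = 0.000000, Gamma_vvv = 1.051986; k4 = (-0.363243, -1.111112, 0.145161, -1.298750)
  Y <- Y + (h/6)(k1 + 2k2 + 2k3 + k4): u = -0.0370, v = 0.8947, du/dtau = -0.3632, dv/dtau = -1.1111
step 3:
  k1: at (u, v) = (-0.036953, 0.894733), (du/dtau, dv/dtau) = (-0.363240, -1.111081); Gamma_uuu = 0.000000, Gamma_uuv = 0.000000, Gamma_uvv = -0.117571, Gamma_vuu = 0.000000, Gamma_vuv = 0.000000, Gamma_vvv = 1.051950; k1 = (-0.363240, -1.111081, 0.145142, -1.298632)
  k2: at (u, v) = (-0.046034, 0.866956), (du/dtau, dv/dtau) = (-0.359612, -1.143546); Gamma_uuu = 0.000000, Gamma_uuv = 0.000000, Gamma_uvv = -0.124749, Gamma_vuu = 0.000000, Gamma_vuv = 0.000000, Gamma_vvv = 1.081515; k2 = (-0.359612, -1.143546, 0.163133, -1.414295)
  k3: at (u, v) = (-0.045944, 0.866144), (du/dtau, dv/dtau) = (-0.359162, -1.146438); Gamma_uuu = 0.000000, Gamma_uuv = 0.000000, Gamma_uvv = -0.124968, Gamma_vuu = 0.000000, Gamma_vuv = 0.000000, Gamma_vvv = 1.082402; k3 = (-0.359162, -1.146438, 0.164248, -1.422622)
  k4: at (u, v) = (-0.054911, 0.837411), (du/dtau, dv/dtau) = (-0.355028, -1.182212); Gamma_uuu = 0.000000, Gamma_uuv = 0.000000, Gamma_uvv = -0.133110, Gamma_vuu = 0.000000, Gamma_vuv = 0.000000, Gamma_vvv = 1.114679; k4 = (-0.355028, -1.182212, 0.186038, -1.557904)
  Y <- Y + (h/6)(k1 + 2k2 + 2k3 + k4): u = -0.0549, v = 0.8375, du/dtau = -0.3550, dv/dtau = -1.1822
step 4:
  k1: at (u, v) = (-0.054918, 0.837456), (du/dtau, dv/dtau) = (-0.355024, -1.182167); Gamma_uuu = 0.000000, Gamma_uuv = 0.000000, Gamma_uvv = -0.133097, Gamma_vuu = 0.000000, Gamma_vuv = 0.000000, Gamma_vvv = 1.114628; k1 = (-0.355024, -1.182167, 0.186005, -1.557714)
  k2: at (u, v) = (-0.063794, 0.807902), (du/dtau, dv/dtau) = (-0.350374, -1.221110); Gamma_uuu = 0.000000, Gamma_uuv = 0.000000, Gamma_uvv = -0.142307, Gamma_vuu = 0.000000, Gamma_vuv = 0.000000, Gamma_vvv = 1.149702; k2 = (-0.350374, -1.221110, 0.212196, -1.714332)
  k3: at (u, v) = (-0.063678, 0.806928), (du/dtau, dv/dtau) = (-0.349719, -1.225025); Gamma_uuu = 0.000000, Gamma_uuv = 0.000000, Gamma_uvv = -0.142626, Gamma_vuu = 0.000000, Gamma_vuv = 0.000000, Gamma_vvv = 1.150892; k3 = (-0.349719, -1.225025, 0.214038, -1.727129)
  k4: at (u, v) = (-0.072404, 0.776204), (du/dtau, dv/dtau) = (-0.344322, -1.268523); Gamma_uuu = 0.000000, Gamma_uuv = 0.000000, Gamma_uvv = -0.153258, Gamma_vuu = 0.000000, Gamma_vuv = 0.000000, Gamma_vvv = 1.189597; k4 = (-0.344322, -1.268523, 0.246616, -1.914243)
  Y <- Y + (h/6)(k1 + 2k2 + 2k3 + k4): u = -0.0724, v = 0.7763, du/dtau = -0.3443, dv/dtau = -1.2685


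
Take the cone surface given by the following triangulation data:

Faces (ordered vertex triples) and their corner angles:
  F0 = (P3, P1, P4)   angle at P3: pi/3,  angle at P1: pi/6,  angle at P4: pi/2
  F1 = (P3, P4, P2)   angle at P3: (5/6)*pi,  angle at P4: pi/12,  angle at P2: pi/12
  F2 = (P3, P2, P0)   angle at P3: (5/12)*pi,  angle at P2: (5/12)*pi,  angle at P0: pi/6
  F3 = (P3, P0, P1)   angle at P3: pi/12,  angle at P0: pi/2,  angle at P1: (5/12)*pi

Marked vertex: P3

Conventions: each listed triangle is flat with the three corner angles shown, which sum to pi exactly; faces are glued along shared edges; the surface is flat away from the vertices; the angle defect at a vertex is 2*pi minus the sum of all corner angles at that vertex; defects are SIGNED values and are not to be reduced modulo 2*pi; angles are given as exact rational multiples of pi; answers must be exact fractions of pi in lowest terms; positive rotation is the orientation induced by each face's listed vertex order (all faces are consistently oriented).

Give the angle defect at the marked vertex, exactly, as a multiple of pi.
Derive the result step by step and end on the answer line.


Sum of corner angles at P3: (5/3)*pi
defect = 2*pi - (5/3)*pi

Answer: defect(P3) = pi/3


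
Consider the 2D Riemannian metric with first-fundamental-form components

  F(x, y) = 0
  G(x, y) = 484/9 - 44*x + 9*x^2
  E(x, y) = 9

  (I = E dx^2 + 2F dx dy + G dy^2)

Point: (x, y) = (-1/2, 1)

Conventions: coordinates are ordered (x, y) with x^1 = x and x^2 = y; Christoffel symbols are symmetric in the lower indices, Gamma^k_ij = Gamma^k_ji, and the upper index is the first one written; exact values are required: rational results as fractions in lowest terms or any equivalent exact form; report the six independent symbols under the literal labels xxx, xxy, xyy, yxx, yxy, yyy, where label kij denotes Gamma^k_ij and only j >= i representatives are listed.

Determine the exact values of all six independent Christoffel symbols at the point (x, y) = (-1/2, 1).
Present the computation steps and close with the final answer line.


E = 9, F = 0, G = 2809/36 at the point
E_x = 0, E_y = 0, F_x = 0, F_y = 0, G_x = -53, G_y = 0
EG - F^2 = 2809/4;  g^inv = (4/2809) * [[2809/36, 0], [0, 9]]
first-kind symbols [ij,l] = (1/2)(d_i g_jl + d_j g_il - d_l g_ij): [xx,x] = E_x/2 = 0, [xx,y] = F_x - E_y/2 = 0, [xy,x] = E_y/2 = 0, [xy,y] = G_x/2 = -53/2, [yy,x] = F_y - G_x/2 = 53/2, [yy,y] = G_y/2 = 0
Gamma^x_ij = (G*[ij,x] - F*[ij,y])/(EG - F^2), Gamma^y_ij = (E*[ij,y] - F*[ij,x])/(EG - F^2)

Answer: Gamma_xxx = 0, Gamma_xxy = 0, Gamma_xyy = 53/18, Gamma_yxx = 0, Gamma_yxy = -18/53, Gamma_yyy = 0


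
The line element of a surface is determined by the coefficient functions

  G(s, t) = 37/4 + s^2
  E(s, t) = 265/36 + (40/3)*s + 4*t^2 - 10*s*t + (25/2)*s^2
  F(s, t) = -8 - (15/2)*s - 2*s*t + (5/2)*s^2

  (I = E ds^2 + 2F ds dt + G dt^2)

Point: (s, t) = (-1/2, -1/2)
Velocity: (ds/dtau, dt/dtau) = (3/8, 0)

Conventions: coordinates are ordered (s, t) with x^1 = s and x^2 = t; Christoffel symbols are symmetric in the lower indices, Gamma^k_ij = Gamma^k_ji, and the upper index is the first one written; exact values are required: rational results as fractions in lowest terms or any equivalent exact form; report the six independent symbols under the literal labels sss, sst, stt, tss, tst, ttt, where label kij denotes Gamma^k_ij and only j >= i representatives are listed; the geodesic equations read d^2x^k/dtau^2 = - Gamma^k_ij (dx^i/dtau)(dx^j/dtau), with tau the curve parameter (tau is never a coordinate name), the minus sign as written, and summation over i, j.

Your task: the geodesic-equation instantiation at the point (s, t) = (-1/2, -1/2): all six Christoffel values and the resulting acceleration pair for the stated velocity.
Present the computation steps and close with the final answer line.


E = 167/72, F = -33/8, G = 19/2 at the point
E_s = 35/6, E_t = 1, F_s = -9, F_t = 1, G_s = -1, G_t = 0
EG - F^2 = 2891/576;  g^inv = (576/2891) * [[19/2, 33/8], [33/8, 167/72]]
first-kind symbols [ij,l] = (1/2)(d_i g_jl + d_j g_il - d_l g_ij): [ss,s] = E_s/2 = 35/12, [ss,t] = F_s - E_t/2 = -19/2, [st,s] = E_t/2 = 1/2, [st,t] = G_s/2 = -1/2, [tt,s] = F_t - G_s/2 = 3/2, [tt,t] = G_t/2 = 0
Gamma^s_ij = (G*[ij,s] - F*[ij,t])/(EG - F^2), Gamma^t_ij = (E*[ij,t] - F*[ij,s])/(EG - F^2)
Gamma_sss = -6612/2891, Gamma_sst = 1548/2891, Gamma_stt = 8208/2891, Gamma_tss = -5762/2891, Gamma_tst = 520/2891, Gamma_ttt = 3564/2891
d^2s/dtau^2 = -(Gamma_sss*(3/8)^2 + 2*Gamma_sst*(3/8)*(0) + Gamma_stt*(0)^2) = 14877/46256
d^2t/dtau^2 = -(Gamma_tss*(3/8)^2 + 2*Gamma_tst*(3/8)*(0) + Gamma_ttt*(0)^2) = 25929/92512

Answer: Gamma_sss = -6612/2891, Gamma_sst = 1548/2891, Gamma_stt = 8208/2891, Gamma_tss = -5762/2891, Gamma_tst = 520/2891, Gamma_ttt = 3564/2891; accelerations (d^2s/dtau^2, d^2t/dtau^2) = (14877/46256, 25929/92512)


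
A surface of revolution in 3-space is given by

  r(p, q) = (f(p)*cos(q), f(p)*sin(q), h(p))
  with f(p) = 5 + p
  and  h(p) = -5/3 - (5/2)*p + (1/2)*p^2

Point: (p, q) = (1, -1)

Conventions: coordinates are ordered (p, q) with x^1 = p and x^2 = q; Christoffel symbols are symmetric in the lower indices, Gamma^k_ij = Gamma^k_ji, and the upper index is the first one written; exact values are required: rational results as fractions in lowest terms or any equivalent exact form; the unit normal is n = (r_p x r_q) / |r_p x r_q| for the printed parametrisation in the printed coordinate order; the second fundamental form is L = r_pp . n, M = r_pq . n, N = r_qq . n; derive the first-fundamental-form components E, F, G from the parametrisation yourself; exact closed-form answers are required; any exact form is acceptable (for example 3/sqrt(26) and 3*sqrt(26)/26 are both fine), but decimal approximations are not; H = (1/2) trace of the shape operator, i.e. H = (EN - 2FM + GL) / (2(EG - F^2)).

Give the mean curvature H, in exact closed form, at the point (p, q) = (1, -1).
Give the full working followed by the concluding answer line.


f = 6, f' = 1, f'' = 0, h' = -3/2, h'' = 1
E = 13/4, F = 0, G = 36; answer radicand W^2 = 13/4
unnormalised second-form numerators: l = 1, m = 0, n = -9; L = l/sqrt(13/4), and similarly M = m/sqrt(W^2), N = n/sqrt(W^2)
H = (E*n - 2*F*m + G*l) / (2*(EG - F^2)*sqrt(W^2)); E*n - 2*F*m + G*l = 27/4, EG - F^2 = 117, so H = (3/104)/sqrt(13/4)

Answer: H = 3*sqrt(13)/676


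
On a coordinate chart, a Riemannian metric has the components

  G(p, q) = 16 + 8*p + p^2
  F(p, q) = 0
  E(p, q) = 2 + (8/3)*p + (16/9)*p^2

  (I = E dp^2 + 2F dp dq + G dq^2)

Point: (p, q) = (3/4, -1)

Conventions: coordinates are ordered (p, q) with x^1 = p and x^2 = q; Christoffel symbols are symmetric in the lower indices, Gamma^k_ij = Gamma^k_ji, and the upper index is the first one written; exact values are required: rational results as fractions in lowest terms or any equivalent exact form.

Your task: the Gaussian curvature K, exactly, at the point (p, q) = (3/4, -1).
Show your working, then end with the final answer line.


E = 5, F = 0, G = 361/16, EG - F^2 = 1805/16 at the point
E_p = 16/3, E_q = 0, F_p = 0, F_q = 0, G_p = 19/2, G_q = 0
E_qq = 0, F_pq = 0, G_pp = 2
Apply the Brioschi formula K = (det M1 - det M2)/(EG - F^2)^2 over the derivative matrices of E, F, G.
M1 = [[-E_qq/2 + F_pq - G_pp/2, E_p/2, F_p - E_q/2], [F_q - G_p/2, E, F], [G_q/2, F, G]] = [[-1, 8/3, 0], [-19/4, 5, 0], [0, 0, 361/16]]; det M1 = 8303/48
M2 = [[0, E_q/2, G_p/2], [E_q/2, E, F], [G_p/2, F, G]] = [[0, 0, 19/4], [0, 5, 0], [19/4, 0, 361/16]]; det M2 = -1805/16
det M1 - det M2 = 6859/24; K = 6859/24 / (1805/16)^2 = 32/1425

Answer: K = 32/1425


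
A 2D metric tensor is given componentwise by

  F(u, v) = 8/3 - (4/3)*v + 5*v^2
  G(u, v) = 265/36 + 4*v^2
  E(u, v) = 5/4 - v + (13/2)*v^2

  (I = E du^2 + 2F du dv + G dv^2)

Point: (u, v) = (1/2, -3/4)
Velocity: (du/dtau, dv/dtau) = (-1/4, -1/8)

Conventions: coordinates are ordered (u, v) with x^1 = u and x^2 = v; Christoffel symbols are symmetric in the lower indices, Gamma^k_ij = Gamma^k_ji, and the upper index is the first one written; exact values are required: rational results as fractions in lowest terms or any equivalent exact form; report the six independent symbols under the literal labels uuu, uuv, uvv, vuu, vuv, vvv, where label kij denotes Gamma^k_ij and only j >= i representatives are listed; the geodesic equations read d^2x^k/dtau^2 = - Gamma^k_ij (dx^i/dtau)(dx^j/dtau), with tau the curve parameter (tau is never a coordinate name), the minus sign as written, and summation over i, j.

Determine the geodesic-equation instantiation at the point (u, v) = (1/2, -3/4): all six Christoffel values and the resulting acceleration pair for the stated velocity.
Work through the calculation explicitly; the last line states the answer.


E = 181/32, F = 311/48, G = 173/18 at the point
E_u = 0, E_v = -43/4, F_u = 0, F_v = -53/6, G_u = 0, G_v = -6
EG - F^2 = 28531/2304;  g^inv = (2304/28531) * [[173/18, -311/48], [-311/48, 181/32]]
first-kind symbols [ij,l] = (1/2)(d_i g_jl + d_j g_il - d_l g_ij): [uu,u] = E_u/2 = 0, [uu,v] = F_u - E_v/2 = 43/8, [uv,u] = E_v/2 = -43/8, [uv,v] = G_u/2 = 0, [vv,u] = F_v - G_u/2 = -53/6, [vv,v] = G_v/2 = -3
Gamma^u_ij = (G*[ij,u] - F*[ij,v])/(EG - F^2), Gamma^v_ij = (E*[ij,v] - F*[ij,u])/(EG - F^2)
Gamma_uuu = -80238/28531, Gamma_uuv = -119024/28531, Gamma_uvv = -452464/85593, Gamma_vuu = 70047/28531, Gamma_vuv = 80238/28531, Gamma_vvv = 92768/28531
d^2u/dtau^2 = -(Gamma_uuu*(-1/4)^2 + 2*Gamma_uuv*(-1/4)*(-1/8) + Gamma_uvv*(-1/8)^2) = 355451/684744
d^2v/dtau^2 = -(Gamma_vuu*(-1/4)^2 + 2*Gamma_vuv*(-1/4)*(-1/8) + Gamma_vvv*(-1/8)^2) = -173477/456496

Answer: Gamma_uuu = -80238/28531, Gamma_uuv = -119024/28531, Gamma_uvv = -452464/85593, Gamma_vuu = 70047/28531, Gamma_vuv = 80238/28531, Gamma_vvv = 92768/28531; accelerations (d^2u/dtau^2, d^2v/dtau^2) = (355451/684744, -173477/456496)


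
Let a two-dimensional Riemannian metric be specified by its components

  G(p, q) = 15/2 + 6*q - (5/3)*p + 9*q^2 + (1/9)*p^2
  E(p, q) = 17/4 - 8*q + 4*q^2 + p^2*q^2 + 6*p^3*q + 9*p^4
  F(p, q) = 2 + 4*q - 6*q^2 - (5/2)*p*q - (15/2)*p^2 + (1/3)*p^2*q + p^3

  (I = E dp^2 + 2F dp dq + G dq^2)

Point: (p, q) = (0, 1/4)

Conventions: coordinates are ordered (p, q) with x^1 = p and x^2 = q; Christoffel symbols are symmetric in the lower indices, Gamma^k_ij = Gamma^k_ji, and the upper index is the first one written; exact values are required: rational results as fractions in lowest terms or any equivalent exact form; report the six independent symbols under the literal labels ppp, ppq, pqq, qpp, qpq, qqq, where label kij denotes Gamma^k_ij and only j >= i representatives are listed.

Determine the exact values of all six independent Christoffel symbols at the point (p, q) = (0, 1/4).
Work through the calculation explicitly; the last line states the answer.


E = 5/2, F = 21/8, G = 153/16 at the point
E_p = 0, E_q = -6, F_p = -5/8, F_q = 1, G_p = -5/3, G_q = 21/2
EG - F^2 = 1089/64;  g^inv = (64/1089) * [[153/16, -21/8], [-21/8, 5/2]]
first-kind symbols [ij,l] = (1/2)(d_i g_jl + d_j g_il - d_l g_ij): [pp,p] = E_p/2 = 0, [pp,q] = F_p - E_q/2 = 19/8, [pq,p] = E_q/2 = -3, [pq,q] = G_p/2 = -5/6, [qq,p] = F_q - G_p/2 = 11/6, [qq,q] = G_q/2 = 21/4
Gamma^p_ij = (G*[ij,p] - F*[ij,q])/(EG - F^2), Gamma^q_ij = (E*[ij,q] - F*[ij,p])/(EG - F^2)

Answer: Gamma_ppp = -133/363, Gamma_ppq = -1696/1089, Gamma_pqq = 80/363, Gamma_qpp = 380/1089, Gamma_qpq = 1112/3267, Gamma_qqq = 532/1089


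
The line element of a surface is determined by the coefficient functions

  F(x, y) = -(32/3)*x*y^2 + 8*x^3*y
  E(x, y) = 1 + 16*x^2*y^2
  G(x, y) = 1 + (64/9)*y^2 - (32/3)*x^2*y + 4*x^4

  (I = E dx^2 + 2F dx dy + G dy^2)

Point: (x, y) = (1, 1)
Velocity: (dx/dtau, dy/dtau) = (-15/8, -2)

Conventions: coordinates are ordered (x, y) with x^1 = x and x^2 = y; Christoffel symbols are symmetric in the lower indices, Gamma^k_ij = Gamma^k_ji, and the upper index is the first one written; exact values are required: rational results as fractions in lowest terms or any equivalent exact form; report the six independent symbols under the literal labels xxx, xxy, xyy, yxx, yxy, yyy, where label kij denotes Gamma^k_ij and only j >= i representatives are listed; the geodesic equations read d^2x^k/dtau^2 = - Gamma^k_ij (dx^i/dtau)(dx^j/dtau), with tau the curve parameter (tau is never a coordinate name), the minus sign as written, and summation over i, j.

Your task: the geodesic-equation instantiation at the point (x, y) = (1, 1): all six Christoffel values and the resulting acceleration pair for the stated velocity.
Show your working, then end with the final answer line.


E = 17, F = -8/3, G = 13/9 at the point
E_x = 32, E_y = 32, F_x = 40/3, F_y = -40/3, G_x = -16/3, G_y = 32/9
EG - F^2 = 157/9;  g^inv = (9/157) * [[13/9, 8/3], [8/3, 17]]
first-kind symbols [ij,l] = (1/2)(d_i g_jl + d_j g_il - d_l g_ij): [xx,x] = E_x/2 = 16, [xx,y] = F_x - E_y/2 = -8/3, [xy,x] = E_y/2 = 16, [xy,y] = G_x/2 = -8/3, [yy,x] = F_y - G_x/2 = -32/3, [yy,y] = G_y/2 = 16/9
Gamma^x_ij = (G*[ij,x] - F*[ij,y])/(EG - F^2), Gamma^y_ij = (E*[ij,y] - F*[ij,x])/(EG - F^2)
Gamma_xxx = 144/157, Gamma_xxy = 144/157, Gamma_xyy = -96/157, Gamma_yxx = -24/157, Gamma_yxy = -24/157, Gamma_yyy = 16/157
d^2x/dtau^2 = -(Gamma_xxx*(-15/8)^2 + 2*Gamma_xxy*(-15/8)*(-2) + Gamma_xyy*(-2)^2) = -4809/628
d^2y/dtau^2 = -(Gamma_yxx*(-15/8)^2 + 2*Gamma_yxy*(-15/8)*(-2) + Gamma_yyy*(-2)^2) = 1603/1256

Answer: Gamma_xxx = 144/157, Gamma_xxy = 144/157, Gamma_xyy = -96/157, Gamma_yxx = -24/157, Gamma_yxy = -24/157, Gamma_yyy = 16/157; accelerations (d^2x/dtau^2, d^2y/dtau^2) = (-4809/628, 1603/1256)


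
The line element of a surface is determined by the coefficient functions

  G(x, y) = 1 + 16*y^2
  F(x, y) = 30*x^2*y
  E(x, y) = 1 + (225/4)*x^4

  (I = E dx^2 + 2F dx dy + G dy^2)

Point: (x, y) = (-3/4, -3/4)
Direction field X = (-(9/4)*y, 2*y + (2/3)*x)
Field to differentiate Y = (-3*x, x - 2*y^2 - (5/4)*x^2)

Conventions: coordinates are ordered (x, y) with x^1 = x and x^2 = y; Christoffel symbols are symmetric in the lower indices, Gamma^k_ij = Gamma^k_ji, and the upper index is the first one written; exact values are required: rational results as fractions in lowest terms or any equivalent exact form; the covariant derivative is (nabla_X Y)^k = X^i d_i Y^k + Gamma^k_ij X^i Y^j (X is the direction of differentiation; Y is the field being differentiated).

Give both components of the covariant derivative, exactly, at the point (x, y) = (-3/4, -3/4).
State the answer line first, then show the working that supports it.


Answer: (nabla_X Y)^x = -766503/91088, (nabla_X Y)^y = 900345/728704

E = 19249/1024, F = -405/32, G = 10 at the point
E_x = -6075/64, E_y = 0, F_x = 135/4, F_y = 135/8, G_x = 0, G_y = -24
EG - F^2 = 28465/1024;  g^inv = (1024/28465) * [[10, 405/32], [405/32, 19249/1024]]
first-kind symbols [ij,l] = (1/2)(d_i g_jl + d_j g_il - d_l g_ij): [xx,x] = E_x/2 = -6075/128, [xx,y] = F_x - E_y/2 = 135/4, [xy,x] = E_y/2 = 0, [xy,y] = G_x/2 = 0, [yy,x] = F_y - G_x/2 = 135/8, [yy,y] = G_y/2 = -12
Gamma^x_ij = (G*[ij,x] - F*[ij,y])/(EG - F^2), Gamma^y_ij = (E*[ij,y] - F*[ij,x])/(EG - F^2)
Gamma_xxx = -9720/5693, Gamma_xxy = 0, Gamma_xyy = 3456/5693, Gamma_yxx = 6912/5693, Gamma_yxy = 0, Gamma_yyy = -12288/28465
X = (27/16, -2), Y = (9/4, -165/64) at the point


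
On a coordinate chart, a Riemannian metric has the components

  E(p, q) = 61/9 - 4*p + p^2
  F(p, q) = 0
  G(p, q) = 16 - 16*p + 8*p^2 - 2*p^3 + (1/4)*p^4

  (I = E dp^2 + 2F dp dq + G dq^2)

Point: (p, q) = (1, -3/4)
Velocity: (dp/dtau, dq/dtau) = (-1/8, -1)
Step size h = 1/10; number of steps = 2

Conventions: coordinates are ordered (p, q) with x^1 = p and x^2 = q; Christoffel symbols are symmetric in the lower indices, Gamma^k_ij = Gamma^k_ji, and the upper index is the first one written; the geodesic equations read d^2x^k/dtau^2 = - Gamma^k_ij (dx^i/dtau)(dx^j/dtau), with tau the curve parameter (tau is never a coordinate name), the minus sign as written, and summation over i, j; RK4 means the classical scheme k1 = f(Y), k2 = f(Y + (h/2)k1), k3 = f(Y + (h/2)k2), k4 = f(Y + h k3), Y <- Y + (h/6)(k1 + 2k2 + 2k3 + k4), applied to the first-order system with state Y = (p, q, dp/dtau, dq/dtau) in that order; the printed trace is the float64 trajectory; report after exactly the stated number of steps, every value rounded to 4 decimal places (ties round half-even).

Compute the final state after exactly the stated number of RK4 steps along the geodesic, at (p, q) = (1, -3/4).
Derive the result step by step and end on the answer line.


f(Y) = (dp/dtau, dq/dtau, -Gamma^p_ij Y'^i Y'^j, -Gamma^q_ij Y'^i Y'^j) with the Gammas evaluated at the stage position; h = 0.100000; intermediate values shown to 6 dp
step 0: p = 1.0000, q = -0.7500, dp/dtau = -0.1250, dq/dtau = -1.0000
step 1:
  k1: at (p, q) = (1.000000, -0.750000), (dp/dtau, dq/dtau) = (-0.125000, -1.000000); Gamma_ppp = -0.264706, Gamma_ppq = 0.000000, Gamma_pqq = 0.661765, Gamma_qpp = 0.000000, Gamma_qpq = -0.400000, Gamma_qqq = 0.000000; k1 = (-0.125000, -1.000000, -0.657629, 0.100000)
  k2: at (p, q) = (0.993750, -0.800000), (dp/dtau, dq/dtau) = (-0.157881, -0.995000); Gamma_ppp = -0.265479, Gamma_ppq = 0.000000, Gamma_pqq = 0.665362, Gamma_qpp = 0.000000, Gamma_qpq = -0.401493, Gamma_qqq = 0.000000; k2 = (-0.157881, -0.995000, -0.652108, 0.126143)
  k3: at (p, q) = (0.992106, -0.799750), (dp/dtau, dq/dtau) = (-0.157605, -0.993693); Gamma_ppp = -0.265681, Gamma_ppq = 0.000000, Gamma_pqq = 0.666308, Gamma_qpp = 0.000000, Gamma_qpq = -0.401884, Gamma_qqq = 0.000000; k3 = (-0.157605, -0.993693, -0.651330, 0.125879)
  k4: at (p, q) = (0.984239, -0.849369), (dp/dtau, dq/dtau) = (-0.190133, -0.987412); Gamma_ppp = -0.266636, Gamma_ppq = 0.000000, Gamma_pqq = 0.670824, Gamma_qpp = 0.000000, Gamma_qpq = -0.403739, Gamma_qqq = 0.000000; k4 = (-0.190133, -0.987412, -0.644403, 0.151596)
  Y <- Y + (h/6)(k1 + 2k2 + 2k3 + k4): p = 0.9842, q = -0.8494, dp/dtau = -0.1901, dq/dtau = -0.9874
step 2:
  k1: at (p, q) = (0.984232, -0.849413), (dp/dtau, dq/dtau) = (-0.190148, -0.987406); Gamma_ppp = -0.266636, Gamma_ppq = 0.000000, Gamma_pqq = 0.670829, Gamma_qpp = 0.000000, Gamma_qpq = -0.403741, Gamma_qqq = 0.000000; k1 = (-0.190148, -0.987406, -0.644398, 0.151608)
  k2: at (p, q) = (0.974724, -0.898784), (dp/dtau, dq/dtau) = (-0.222368, -0.979826); Gamma_ppp = -0.267768, Gamma_ppq = 0.000000, Gamma_pqq = 0.676274, Gamma_qpp = 0.000000, Gamma_qpq = -0.405954, Gamma_qqq = 0.000000; k2 = (-0.222368, -0.979826, -0.636022, 0.176900)
  k3: at (p, q) = (0.973113, -0.898405), (dp/dtau, dq/dtau) = (-0.221950, -0.978561); Gamma_ppp = -0.267958, Gamma_ppq = 0.000000, Gamma_pqq = 0.677195, Gamma_qpp = 0.000000, Gamma_qpq = -0.406326, Gamma_qqq = 0.000000; k3 = (-0.221950, -0.978561, -0.635270, 0.176501)
  k4: at (p, q) = (0.962037, -0.947269), (dp/dtau, dq/dtau) = (-0.253675, -0.969756); Gamma_ppp = -0.269241, Gamma_ppq = 0.000000, Gamma_pqq = 0.683518, Gamma_qpp = 0.000000, Gamma_qpq = -0.408859, Gamma_qqq = 0.000000; k4 = (-0.253675, -0.969756, -0.625472, 0.201161)
  Y <- Y + (h/6)(k1 + 2k2 + 2k3 + k4): p = 0.9620, q = -0.9473, dp/dtau = -0.2537, dq/dtau = -0.9697

Answer: p = 0.9620, q = -0.9473, dp/dtau = -0.2537, dq/dtau = -0.9697
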